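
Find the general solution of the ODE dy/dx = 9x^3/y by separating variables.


Separate variables: y dy = 9x^3 dx.
Integrate both sides: y²/2 = (9/4)x^4 + C₀.
Multiply by 2: y² = (9/2)x^4 + C.


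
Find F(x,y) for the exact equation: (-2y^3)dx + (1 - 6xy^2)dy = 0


Check exactness: ∂M/∂y = -6y^2 and ∂N/∂x = -6y^2; equal, so the equation is exact.
Integrate M with respect to x (treating y as constant): ∫M dx = -2xy^3 + h(y).
Differentiate w.r.t. y and set equal to N: the x-dependent terms already match, leaving h'(y) = 1. Integrate: h(y) = y.
So F(x,y) = y - 2xy^3.
General solution: y - 2xy^3 = C.


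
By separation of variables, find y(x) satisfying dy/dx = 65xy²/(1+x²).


Separate: dy/y² = 65x/(1+x²) dx.
Integrate LHS: ∫ dy/y² = -1/y.
Integrate RHS via u = 1+x²: (65/2)ln(1+x²) + C.
Result: -1/y = (65/2)ln(1+x²) + C.


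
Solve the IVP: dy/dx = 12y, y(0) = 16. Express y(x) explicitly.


General solution of y' = 12y is y = Ce^(12x).
Apply y(0) = 16: C = 16.
Particular solution: y = 16e^(12x).


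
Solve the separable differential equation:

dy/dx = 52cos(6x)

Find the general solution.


g(y) = 1, so integrate directly: y = ∫ 52cos(6x) dx = (26/3)sin(6x) + C.


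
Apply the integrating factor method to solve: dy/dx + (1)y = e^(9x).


P(x) = 1 ⇒ μ = e^(x).
(μ y)' = e^(10x) ⇒ μ y = e^(10x)/10 + C.
Divide by μ: y = (1/10)e^(9x) + Ce^(-x).


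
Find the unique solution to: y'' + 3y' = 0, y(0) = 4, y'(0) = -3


Characteristic roots of r² + 3r = 0 are -3, 0.
General solution y = c₁ e^(-3x) + c₂.
Apply y(0) = 4: c₁ + c₂ = 4. Apply y'(0) = -3: -3 c₁ + 0 c₂ = -3.
Solve: c₁ = 1, c₂ = 3.
Particular solution: y = e^(-3x) + 3.


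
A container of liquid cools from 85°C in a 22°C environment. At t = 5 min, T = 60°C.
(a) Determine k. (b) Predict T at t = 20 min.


Newton's law: T(t) = T_a + (T₀ - T_a)e^(-kt).
(a) Use T(5) = 60: (60 - 22)/(85 - 22) = e^(-k·5), so k = -ln(0.603)/5 ≈ 0.1011.
(b) Apply k to t = 20: T(20) = 22 + (63)e^(-2.022) ≈ 30.3°C.


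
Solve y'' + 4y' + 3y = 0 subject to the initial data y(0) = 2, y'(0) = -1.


Characteristic roots of r² + 4r + 3 = 0 are -1, -3.
General solution y = c₁ e^(-x) + c₂ e^(-3x).
Apply y(0) = 2: c₁ + c₂ = 2. Apply y'(0) = -1: -1 c₁ - 3 c₂ = -1.
Solve: c₁ = 5/2, c₂ = -1/2.
Particular solution: y = (5/2)e^(-x) - (1/2)e^(-3x).


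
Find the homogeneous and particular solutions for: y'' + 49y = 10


Homogeneous part: r² + 49 = 0 ⇒ r = ±7i, so y_h = C₁cos(7x) + C₂sin(7x).
Try constant y_p = A; plug in: 49A = 10 ⇒ A = 10/49.
General solution: y = C₁cos(7x) + C₂sin(7x) + 10/49.


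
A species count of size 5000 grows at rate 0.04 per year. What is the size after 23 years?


The ODE dP/dt = 0.04P has solution P(t) = P(0)e^(0.04t).
Substitute P(0) = 5000 and t = 23: P(23) = 5000 e^(0.92) ≈ 12546.


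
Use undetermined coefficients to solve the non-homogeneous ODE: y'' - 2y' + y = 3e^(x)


Characteristic polynomial (r - 1)² = 0; repeated root r = 1.
y_h = (C₁ + C₂x)e^(x). Forcing matches the repeated root (resonance), so try y_p = Ax² e^(x).
Substitute and solve for A: 2A = 3, so A = 3/2.
General solution: y = (C₁ + C₂x + (3/2)x²)e^(x).


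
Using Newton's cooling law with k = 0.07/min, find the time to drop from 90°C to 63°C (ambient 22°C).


From T(t) = T_a + (T₀ - T_a)e^(-kt), set T(t) = 63:
(63 - 22) / (90 - 22) = e^(-0.07t), so t = -ln(0.603)/0.07 ≈ 7.2 minutes.


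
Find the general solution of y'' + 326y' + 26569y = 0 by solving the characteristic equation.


Characteristic equation: r² + 326r + 26569 = 0, i.e. (r + 163)² = 0.
Repeated root r = -163; include an x factor for the second linearly independent solution.
General solution: y = (C₁ + C₂x)e^(-163x).


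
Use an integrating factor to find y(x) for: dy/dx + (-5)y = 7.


P(x) = -5 ⇒ μ = e^(-5x).
(μ y)' = 7e^(-5x) ⇒ μ y = -(7/5)e^(-5x) + C.
Divide by μ: y = -7/5 + Ce^(5x).


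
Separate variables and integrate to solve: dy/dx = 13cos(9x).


g(y) = 1, so integrate directly: y = ∫ 13cos(9x) dx = (13/9)sin(9x) + C.


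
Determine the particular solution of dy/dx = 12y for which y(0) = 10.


General solution of y' = 12y is y = Ce^(12x).
Apply y(0) = 10: C = 10.
Particular solution: y = 10e^(12x).


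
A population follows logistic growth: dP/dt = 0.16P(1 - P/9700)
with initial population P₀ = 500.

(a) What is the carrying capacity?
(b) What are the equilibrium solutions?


Logistic ODE dP/dt = 0.16P(1 - P/9700) has equilibria where dP/dt = 0, i.e. P = 0 or P = 9700.
The coefficient (1 - P/K) = 0 when P = K, identifying K = 9700 as the carrying capacity.
(a) K = 9700; (b) equilibria P = 0 and P = 9700.


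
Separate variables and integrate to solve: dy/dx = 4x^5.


Integrate both sides with respect to x: y = ∫ 4x^5 dx = (2/3)x^6 + C.


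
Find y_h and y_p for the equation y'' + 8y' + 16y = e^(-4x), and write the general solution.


Characteristic polynomial (r + 4)² = 0; repeated root r = -4.
y_h = (C₁ + C₂x)e^(-4x). Forcing matches the repeated root (resonance), so try y_p = Ax² e^(-4x).
Substitute and solve for A: 2A = 1, so A = 1/2.
General solution: y = (C₁ + C₂x + (1/2)x²)e^(-4x).


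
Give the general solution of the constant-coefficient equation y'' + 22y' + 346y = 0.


Characteristic equation: r² + 22r + 346 = 0.
Discriminant is negative; roots r = -11 ± 15i (complex conjugate pair).
General solution uses e^(α x)(C₁ cos(β x) + C₂ sin(β x)): y = e^(-11x)(C₁cos(15x) + C₂sin(15x)).


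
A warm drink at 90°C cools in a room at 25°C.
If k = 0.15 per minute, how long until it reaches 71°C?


From T(t) = T_a + (T₀ - T_a)e^(-kt), set T(t) = 71:
(71 - 25) / (90 - 25) = e^(-0.15t), so t = -ln(0.708)/0.15 ≈ 2.3 minutes.


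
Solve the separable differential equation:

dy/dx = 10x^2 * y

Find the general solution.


Separate variables: dy/y = 10x^2 dx.
Integrate: ln|y| = (10/3)x^3 + C₀.
Exponentiate: y = Ce^((10/3)x^3).


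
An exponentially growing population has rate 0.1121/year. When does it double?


Exponential growth: P(t) = P₀ e^(0.1121t). Set P(t)/P₀ = 2: e^(0.1121t) = 2.
Solve: t = ln(2)/0.1121 ≈ 6.18 years.


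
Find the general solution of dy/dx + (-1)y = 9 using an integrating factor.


P(x) = -1 ⇒ μ = e^(-x).
(μ y)' = 9e^(-x) ⇒ μ y = -9e^(-x) + C.
Divide by μ: y = -9 + Ce^(x).


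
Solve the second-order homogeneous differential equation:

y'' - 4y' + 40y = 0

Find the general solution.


Characteristic equation: r² - 4r + 40 = 0.
Discriminant is negative; roots r = 2 ± 6i (complex conjugate pair).
General solution uses e^(α x)(C₁ cos(β x) + C₂ sin(β x)): y = e^(2x)(C₁cos(6x) + C₂sin(6x)).


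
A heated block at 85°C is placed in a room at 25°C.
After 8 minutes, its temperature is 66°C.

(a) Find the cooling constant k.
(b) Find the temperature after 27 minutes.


Newton's law: T(t) = T_a + (T₀ - T_a)e^(-kt).
(a) Use T(8) = 66: (66 - 25)/(85 - 25) = e^(-k·8), so k = -ln(0.683)/8 ≈ 0.0476.
(b) Apply k to t = 27: T(27) = 25 + (60)e^(-1.285) ≈ 41.6°C.


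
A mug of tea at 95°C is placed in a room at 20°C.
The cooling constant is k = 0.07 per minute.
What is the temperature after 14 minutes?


Newton's law: dT/dt = -k(T - T_a) has solution T(t) = T_a + (T₀ - T_a)e^(-kt).
Plug in T_a = 20, T₀ = 95, k = 0.07, t = 14: T(14) = 20 + (75)e^(-0.98) ≈ 48.1°C.


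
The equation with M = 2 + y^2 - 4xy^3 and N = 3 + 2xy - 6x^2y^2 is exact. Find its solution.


Check exactness: ∂M/∂y = 2y - 12xy^2 and ∂N/∂x = 2y - 12xy^2; equal, so the equation is exact.
Integrate M with respect to x (treating y as constant): ∫M dx = 2x + xy^2 - 2x^2y^3 + h(y).
Differentiate w.r.t. y and set equal to N: the x-dependent terms already match, leaving h'(y) = 3. Integrate: h(y) = 3y.
So F(x,y) = 3y + 2x + xy^2 - 2x^2y^3.
General solution: 3y + 2x + xy^2 - 2x^2y^3 = C.


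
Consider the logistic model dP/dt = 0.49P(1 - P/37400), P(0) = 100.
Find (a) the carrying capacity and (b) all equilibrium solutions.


Logistic ODE dP/dt = 0.49P(1 - P/37400) has equilibria where dP/dt = 0, i.e. P = 0 or P = 37400.
The coefficient (1 - P/K) = 0 when P = K, identifying K = 37400 as the carrying capacity.
(a) K = 37400; (b) equilibria P = 0 and P = 37400.


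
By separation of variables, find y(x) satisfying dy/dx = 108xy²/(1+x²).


Separate: dy/y² = 108x/(1+x²) dx.
Integrate LHS: ∫ dy/y² = -1/y.
Integrate RHS via u = 1+x²: 54ln(1+x²) + C.
Result: -1/y = 54ln(1+x²) + C.


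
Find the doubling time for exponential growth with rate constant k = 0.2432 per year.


Exponential growth: P(t) = P₀ e^(0.2432t). Set P(t)/P₀ = 2: e^(0.2432t) = 2.
Solve: t = ln(2)/0.2432 ≈ 2.85 years.


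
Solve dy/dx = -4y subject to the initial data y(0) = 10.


General solution of y' = -4y is y = Ce^(-4x).
Apply y(0) = 10: C = 10.
Particular solution: y = 10e^(-4x).


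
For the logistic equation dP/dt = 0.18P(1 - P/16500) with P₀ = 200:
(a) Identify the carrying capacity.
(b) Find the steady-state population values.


Logistic ODE dP/dt = 0.18P(1 - P/16500) has equilibria where dP/dt = 0, i.e. P = 0 or P = 16500.
The coefficient (1 - P/K) = 0 when P = K, identifying K = 16500 as the carrying capacity.
(a) K = 16500; (b) equilibria P = 0 and P = 16500.


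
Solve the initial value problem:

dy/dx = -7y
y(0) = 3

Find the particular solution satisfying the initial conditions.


General solution of y' = -7y is y = Ce^(-7x).
Apply y(0) = 3: C = 3.
Particular solution: y = 3e^(-7x).


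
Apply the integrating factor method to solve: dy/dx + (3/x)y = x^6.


P(x) = 3/x ⇒ μ = x^3.
(x^3 y)' = x^3·x^6 = x^9.
Integrate: x^3 y = x^10/(10) + C.
Solve for y: y = (1/10)x^7 + C/x^3.


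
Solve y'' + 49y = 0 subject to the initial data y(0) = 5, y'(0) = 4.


Characteristic roots of r² + 49 = 0 are ±7i, so y = C₁cos(7x) + C₂sin(7x).
Apply y(0) = 5: C₁ = 5. Differentiate and apply y'(0) = 4: 7·C₂ = 4, so C₂ = 4/7.
Particular solution: y = 5cos(7x) + (4/7)sin(7x).


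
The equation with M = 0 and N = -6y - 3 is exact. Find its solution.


Check exactness: ∂M/∂y = 0 and ∂N/∂x = 0; equal, so the equation is exact.
Integrate M with respect to x (treating y as constant): ∫M dx = 0 + h(y).
Differentiate w.r.t. y and set equal to N: the x-dependent terms already match, leaving h'(y) = -6y - 3. Integrate: h(y) = -3y^2 - 3y.
So F(x,y) = -3y^2 - 3y.
General solution: -3y^2 - 3y = C.


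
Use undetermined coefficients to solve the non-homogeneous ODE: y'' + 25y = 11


Homogeneous part: r² + 25 = 0 ⇒ r = ±5i, so y_h = C₁cos(5x) + C₂sin(5x).
Try constant y_p = A; plug in: 25A = 11 ⇒ A = 11/25.
General solution: y = C₁cos(5x) + C₂sin(5x) + 11/25.


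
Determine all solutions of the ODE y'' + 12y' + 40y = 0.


Characteristic equation: r² + 12r + 40 = 0.
Discriminant is negative; roots r = -6 ± 2i (complex conjugate pair).
General solution uses e^(α x)(C₁ cos(β x) + C₂ sin(β x)): y = e^(-6x)(C₁cos(2x) + C₂sin(2x)).


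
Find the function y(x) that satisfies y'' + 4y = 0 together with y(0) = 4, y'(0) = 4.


Characteristic roots of r² + 4 = 0 are ±2i, so y = C₁cos(2x) + C₂sin(2x).
Apply y(0) = 4: C₁ = 4. Differentiate and apply y'(0) = 4: 2·C₂ = 4, so C₂ = 2.
Particular solution: y = 4cos(2x) + 2sin(2x).


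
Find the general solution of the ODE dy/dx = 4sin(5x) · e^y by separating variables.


Separate: e^(-y) dy = 4sin(5x) dx.
Integrate: -e^(-y) = -(4/5)cos(5x) + C₀.
Rearrange: e^(-y) = (4/5)cos(5x) + C.


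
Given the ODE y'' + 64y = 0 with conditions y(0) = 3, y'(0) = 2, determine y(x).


Characteristic roots of r² + 64 = 0 are ±8i, so y = C₁cos(8x) + C₂sin(8x).
Apply y(0) = 3: C₁ = 3. Differentiate and apply y'(0) = 2: 8·C₂ = 2, so C₂ = 1/4.
Particular solution: y = 3cos(8x) + (1/4)sin(8x).


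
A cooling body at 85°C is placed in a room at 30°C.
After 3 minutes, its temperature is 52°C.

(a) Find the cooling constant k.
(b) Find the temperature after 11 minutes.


Newton's law: T(t) = T_a + (T₀ - T_a)e^(-kt).
(a) Use T(3) = 52: (52 - 30)/(85 - 30) = e^(-k·3), so k = -ln(0.400)/3 ≈ 0.3054.
(b) Apply k to t = 11: T(11) = 30 + (55)e^(-3.360) ≈ 31.9°C.


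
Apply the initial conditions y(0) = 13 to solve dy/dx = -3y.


General solution of y' = -3y is y = Ce^(-3x).
Apply y(0) = 13: C = 13.
Particular solution: y = 13e^(-3x).


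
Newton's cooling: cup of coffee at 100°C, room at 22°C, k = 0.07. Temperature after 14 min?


Newton's law: dT/dt = -k(T - T_a) has solution T(t) = T_a + (T₀ - T_a)e^(-kt).
Plug in T_a = 22, T₀ = 100, k = 0.07, t = 14: T(14) = 22 + (78)e^(-0.98) ≈ 51.3°C.


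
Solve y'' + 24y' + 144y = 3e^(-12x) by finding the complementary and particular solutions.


Characteristic polynomial (r + 12)² = 0; repeated root r = -12.
y_h = (C₁ + C₂x)e^(-12x). Forcing matches the repeated root (resonance), so try y_p = Ax² e^(-12x).
Substitute and solve for A: 2A = 3, so A = 3/2.
General solution: y = (C₁ + C₂x + (3/2)x²)e^(-12x).


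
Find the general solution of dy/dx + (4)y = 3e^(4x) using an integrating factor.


P(x) = 4 ⇒ μ = e^(4x).
(μ y)' = 3e^(8x) ⇒ μ y = (3/8)e^(8x) + C.
Divide by μ: y = (3/8)e^(4x) + Ce^(-4x).


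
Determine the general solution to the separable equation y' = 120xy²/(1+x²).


Separate: dy/y² = 120x/(1+x²) dx.
Integrate LHS: ∫ dy/y² = -1/y.
Integrate RHS via u = 1+x²: 60ln(1+x²) + C.
Result: -1/y = 60ln(1+x²) + C.


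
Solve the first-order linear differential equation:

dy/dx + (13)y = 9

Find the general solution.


P(x) = 13, Q(x) = 9; integrating factor μ = e^(13x).
(μ y)' = 9e^(13x) ⇒ μ y = (9/13)e^(13x) + C.
Divide by μ: y = 9/13 + Ce^(-13x).


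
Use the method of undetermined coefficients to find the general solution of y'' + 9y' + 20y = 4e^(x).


Characteristic roots of r² + 9r + 20 = 0 are -5, -4.
y_h = C₁e^(-5x) + C₂e^(-4x).
Forcing exponent 1 is not a characteristic root; try y_p = Ae^(x).
Substitute: A·(1 + (9)·1 + (20)) = A·30 = 4, so A = 2/15.
General solution: y = C₁e^(-5x) + C₂e^(-4x) + (2/15)e^(x).


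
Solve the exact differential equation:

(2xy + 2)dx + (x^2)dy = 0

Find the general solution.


Check exactness: ∂M/∂y = 2x and ∂N/∂x = 2x; equal, so the equation is exact.
Integrate M with respect to x (treating y as constant): ∫M dx = x^2y + 2x + h(y).
Differentiate w.r.t. y and set equal to N: all terms match, so h'(y) = 0 and h is a constant absorbed into C.
General solution: x^2y + 2x = C.


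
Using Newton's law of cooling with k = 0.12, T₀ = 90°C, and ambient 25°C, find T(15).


Newton's law: dT/dt = -k(T - T_a) has solution T(t) = T_a + (T₀ - T_a)e^(-kt).
Plug in T_a = 25, T₀ = 90, k = 0.12, t = 15: T(15) = 25 + (65)e^(-1.80) ≈ 35.7°C.


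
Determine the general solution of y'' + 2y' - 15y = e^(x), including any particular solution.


Characteristic roots of r² + 2r - 15 = 0 are -5, 3.
y_h = C₁e^(-5x) + C₂e^(3x).
Forcing exponent 1 is not a characteristic root; try y_p = Ae^(x).
Substitute: A·(1 + (2)·1 + (-15)) = A·-12 = 1, so A = -1/12.
General solution: y = C₁e^(-5x) + C₂e^(3x) - (1/12)e^(x).


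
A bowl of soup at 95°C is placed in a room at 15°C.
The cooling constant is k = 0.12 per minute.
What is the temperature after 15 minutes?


Newton's law: dT/dt = -k(T - T_a) has solution T(t) = T_a + (T₀ - T_a)e^(-kt).
Plug in T_a = 15, T₀ = 95, k = 0.12, t = 15: T(15) = 15 + (80)e^(-1.80) ≈ 28.2°C.


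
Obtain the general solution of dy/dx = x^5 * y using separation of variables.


Separate variables: dy/y = x^5 dx.
Integrate: ln|y| = (1/6)x^6 + C₀.
Exponentiate: y = Ce^((1/6)x^6).


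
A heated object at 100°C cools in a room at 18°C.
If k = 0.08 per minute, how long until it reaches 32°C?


From T(t) = T_a + (T₀ - T_a)e^(-kt), set T(t) = 32:
(32 - 18) / (100 - 18) = e^(-0.08t), so t = -ln(0.171)/0.08 ≈ 22.1 minutes.


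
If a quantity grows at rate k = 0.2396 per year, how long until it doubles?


Exponential growth: P(t) = P₀ e^(0.2396t). Set P(t)/P₀ = 2: e^(0.2396t) = 2.
Solve: t = ln(2)/0.2396 ≈ 2.89 years.


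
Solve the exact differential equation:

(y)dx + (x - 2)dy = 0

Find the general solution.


Check exactness: ∂M/∂y = 1 and ∂N/∂x = 1; equal, so the equation is exact.
Integrate M with respect to x (treating y as constant): ∫M dx = xy + h(y).
Differentiate w.r.t. y and set equal to N: the x-dependent terms already match, leaving h'(y) = -2. Integrate: h(y) = -2y.
So F(x,y) = xy - 2y.
General solution: xy - 2y = C.


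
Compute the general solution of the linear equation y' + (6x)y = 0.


P(x) = 6x ⇒ μ = e^(3x²).
Q(x) = 0 so μ y is constant: y = Ce^(-3x²).


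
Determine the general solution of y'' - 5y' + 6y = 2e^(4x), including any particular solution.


Characteristic roots of r² - 5r + 6 = 0 are 3, 2.
y_h = C₁e^(3x) + C₂e^(2x).
Forcing exponent 4 is not a characteristic root; try y_p = Ae^(4x).
Substitute: A·(16 + (-5)·4 + (6)) = A·2 = 2, so A = 1.
General solution: y = C₁e^(3x) + C₂e^(2x) + e^(4x).


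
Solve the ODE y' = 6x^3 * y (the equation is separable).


Separate variables: dy/y = 6x^3 dx.
Integrate: ln|y| = (3/2)x^4 + C₀.
Exponentiate: y = Ce^((3/2)x^4).


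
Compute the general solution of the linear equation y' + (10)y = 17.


P(x) = 10, Q(x) = 17; integrating factor μ = e^(10x).
(μ y)' = 17e^(10x) ⇒ μ y = (17/10)e^(10x) + C.
Divide by μ: y = 17/10 + Ce^(-10x).


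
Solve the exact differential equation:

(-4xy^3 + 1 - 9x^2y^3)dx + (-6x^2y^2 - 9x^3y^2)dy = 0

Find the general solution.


Check exactness: ∂M/∂y = -12xy^2 - 27x^2y^2 and ∂N/∂x = -12xy^2 - 27x^2y^2; equal, so the equation is exact.
Integrate M with respect to x (treating y as constant): ∫M dx = -2x^2y^3 + x - 3x^3y^3 + h(y).
Differentiate w.r.t. y and set equal to N: all terms match, so h'(y) = 0 and h is a constant absorbed into C.
General solution: -2x^2y^3 + x - 3x^3y^3 = C.


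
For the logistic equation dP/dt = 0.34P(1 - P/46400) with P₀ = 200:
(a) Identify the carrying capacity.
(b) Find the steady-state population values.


Logistic ODE dP/dt = 0.34P(1 - P/46400) has equilibria where dP/dt = 0, i.e. P = 0 or P = 46400.
The coefficient (1 - P/K) = 0 when P = K, identifying K = 46400 as the carrying capacity.
(a) K = 46400; (b) equilibria P = 0 and P = 46400.


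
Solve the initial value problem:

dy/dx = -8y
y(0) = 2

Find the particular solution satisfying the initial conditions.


General solution of y' = -8y is y = Ce^(-8x).
Apply y(0) = 2: C = 2.
Particular solution: y = 2e^(-8x).


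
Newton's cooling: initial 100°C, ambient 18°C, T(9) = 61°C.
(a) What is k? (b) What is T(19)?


Newton's law: T(t) = T_a + (T₀ - T_a)e^(-kt).
(a) Use T(9) = 61: (61 - 18)/(100 - 18) = e^(-k·9), so k = -ln(0.524)/9 ≈ 0.0717.
(b) Apply k to t = 19: T(19) = 18 + (82)e^(-1.363) ≈ 39.0°C.


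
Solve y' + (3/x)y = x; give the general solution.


P(x) = 3/x ⇒ μ = x^3.
(x^3 y)' = x^3·x^1 = x^4.
Integrate: x^3 y = x^5/(5) + C.
Solve for y: y = (1/5)x^2 + C/x^3.


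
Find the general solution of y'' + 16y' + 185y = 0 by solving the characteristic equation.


Characteristic equation: r² + 16r + 185 = 0.
Discriminant is negative; roots r = -8 ± 11i (complex conjugate pair).
General solution uses e^(α x)(C₁ cos(β x) + C₂ sin(β x)): y = e^(-8x)(C₁cos(11x) + C₂sin(11x)).


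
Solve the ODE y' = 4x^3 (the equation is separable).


Integrate both sides with respect to x: y = ∫ 4x^3 dx = x^4 + C.


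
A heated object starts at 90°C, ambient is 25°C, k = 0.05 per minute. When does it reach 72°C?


From T(t) = T_a + (T₀ - T_a)e^(-kt), set T(t) = 72:
(72 - 25) / (90 - 25) = e^(-0.05t), so t = -ln(0.723)/0.05 ≈ 6.5 minutes.


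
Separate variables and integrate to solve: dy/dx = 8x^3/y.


Separate variables: y dy = 8x^3 dx.
Integrate both sides: y²/2 = 2x^4 + C₀.
Multiply by 2: y² = 4x^4 + C.


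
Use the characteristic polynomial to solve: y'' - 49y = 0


Characteristic equation: r² - 49 = 0.
Factor: (r + 7)(r - 7) = 0 ⇒ r = -7, 7 (distinct real).
General solution: y = C₁e^(-7x) + C₂e^(7x).


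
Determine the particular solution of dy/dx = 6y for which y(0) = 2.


General solution of y' = 6y is y = Ce^(6x).
Apply y(0) = 2: C = 2.
Particular solution: y = 2e^(6x).


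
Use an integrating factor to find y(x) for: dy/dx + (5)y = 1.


P(x) = 5, Q(x) = 1; integrating factor μ = e^(5x).
(μ y)' = e^(5x) ⇒ μ y = (1/5)e^(5x) + C.
Divide by μ: y = 1/5 + Ce^(-5x).


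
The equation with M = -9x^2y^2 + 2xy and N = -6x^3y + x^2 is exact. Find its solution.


Check exactness: ∂M/∂y = -18x^2y + 2x and ∂N/∂x = -18x^2y + 2x; equal, so the equation is exact.
Integrate M with respect to x (treating y as constant): ∫M dx = -3x^3y^2 + x^2y + h(y).
Differentiate w.r.t. y and set equal to N: all terms match, so h'(y) = 0 and h is a constant absorbed into C.
General solution: -3x^3y^2 + x^2y = C.


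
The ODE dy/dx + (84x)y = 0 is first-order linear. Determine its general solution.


P(x) = 84x ⇒ μ = e^(42x²).
Q(x) = 0 so μ y is constant: y = Ce^(-42x²).


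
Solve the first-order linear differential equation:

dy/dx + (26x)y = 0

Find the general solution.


P(x) = 26x ⇒ μ = e^(13x²).
Q(x) = 0 so μ y is constant: y = Ce^(-13x²).


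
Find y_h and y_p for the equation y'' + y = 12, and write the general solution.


Homogeneous part: r² + 1 = 0 ⇒ r = ±1i, so y_h = C₁cos(x) + C₂sin(x).
Try constant y_p = A; plug in: 1A = 12 ⇒ A = 12.
General solution: y = C₁cos(x) + C₂sin(x) + 12.


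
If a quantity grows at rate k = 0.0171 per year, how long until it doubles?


Exponential growth: P(t) = P₀ e^(0.0171t). Set P(t)/P₀ = 2: e^(0.0171t) = 2.
Solve: t = ln(2)/0.0171 ≈ 40.53 years.


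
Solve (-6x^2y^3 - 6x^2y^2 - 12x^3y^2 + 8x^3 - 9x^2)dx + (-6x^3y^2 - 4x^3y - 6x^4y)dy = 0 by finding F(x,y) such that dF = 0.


Check exactness: ∂M/∂y = -18x^2y^2 - 12x^2y - 24x^3y and ∂N/∂x = -18x^2y^2 - 12x^2y - 24x^3y; equal, so the equation is exact.
Integrate M with respect to x (treating y as constant): ∫M dx = -2x^3y^3 - 2x^3y^2 - 3x^4y^2 + 2x^4 - 3x^3 + h(y).
Differentiate w.r.t. y and set equal to N: all terms match, so h'(y) = 0 and h is a constant absorbed into C.
General solution: -2x^3y^3 - 2x^3y^2 - 3x^4y^2 + 2x^4 - 3x^3 = C.


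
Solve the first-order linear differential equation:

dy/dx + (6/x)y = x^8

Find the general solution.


P(x) = 6/x ⇒ μ = x^6.
(x^6 y)' = x^14 ⇒ x^6 y = x^15/(15) + C.
Solve for y: y = (1/15)x^9 + C/x^6.


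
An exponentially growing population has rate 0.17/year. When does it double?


Exponential growth: P(t) = P₀ e^(0.17t). Set P(t)/P₀ = 2: e^(0.17t) = 2.
Solve: t = ln(2)/0.17 ≈ 4.08 years.


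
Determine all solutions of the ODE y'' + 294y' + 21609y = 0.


Characteristic equation: r² + 294r + 21609 = 0, i.e. (r + 147)² = 0.
Repeated root r = -147; include an x factor for the second linearly independent solution.
General solution: y = (C₁ + C₂x)e^(-147x).


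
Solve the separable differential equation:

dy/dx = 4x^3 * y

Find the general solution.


Separate variables: dy/y = 4x^3 dx.
Integrate: ln|y| = x^4 + C₀.
Exponentiate: y = Ce^(x^4).


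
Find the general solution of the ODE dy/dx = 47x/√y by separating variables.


Separate: √y dy = 47x dx.
Integrate: (2/3)y^(3/2) = (47/2)x² + C.


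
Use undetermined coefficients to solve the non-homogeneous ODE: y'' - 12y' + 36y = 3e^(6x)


Characteristic polynomial (r - 6)² = 0; repeated root r = 6.
y_h = (C₁ + C₂x)e^(6x). Forcing matches the repeated root (resonance), so try y_p = Ax² e^(6x).
Substitute and solve for A: 2A = 3, so A = 3/2.
General solution: y = (C₁ + C₂x + (3/2)x²)e^(6x).


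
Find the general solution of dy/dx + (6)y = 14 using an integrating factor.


P(x) = 6, Q(x) = 14; integrating factor μ = e^(6x).
(μ y)' = 14e^(6x) ⇒ μ y = (7/3)e^(6x) + C.
Divide by μ: y = 7/3 + Ce^(-6x).


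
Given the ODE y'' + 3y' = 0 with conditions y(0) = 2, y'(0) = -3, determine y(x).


Characteristic roots of r² + 3r = 0 are -3, 0.
General solution y = c₁ e^(-3x) + c₂.
Apply y(0) = 2: c₁ + c₂ = 2. Apply y'(0) = -3: -3 c₁ + 0 c₂ = -3.
Solve: c₁ = 1, c₂ = 1.
Particular solution: y = e^(-3x) + 1.


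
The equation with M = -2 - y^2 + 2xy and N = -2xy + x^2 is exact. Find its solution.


Check exactness: ∂M/∂y = -2y + 2x and ∂N/∂x = -2y + 2x; equal, so the equation is exact.
Integrate M with respect to x (treating y as constant): ∫M dx = -2x - xy^2 + x^2y + h(y).
Differentiate w.r.t. y and set equal to N: all terms match, so h'(y) = 0 and h is a constant absorbed into C.
General solution: -2x - xy^2 + x^2y = C.


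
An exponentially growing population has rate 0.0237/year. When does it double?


Exponential growth: P(t) = P₀ e^(0.0237t). Set P(t)/P₀ = 2: e^(0.0237t) = 2.
Solve: t = ln(2)/0.0237 ≈ 29.25 years.


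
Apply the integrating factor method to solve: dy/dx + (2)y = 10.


P(x) = 2, Q(x) = 10; integrating factor μ = e^(2x).
(μ y)' = 10e^(2x) ⇒ μ y = 5e^(2x) + C.
Divide by μ: y = 5 + Ce^(-2x).


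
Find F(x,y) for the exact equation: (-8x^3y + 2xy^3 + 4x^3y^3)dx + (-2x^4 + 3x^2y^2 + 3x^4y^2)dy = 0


Check exactness: ∂M/∂y = -8x^3 + 6xy^2 + 12x^3y^2 and ∂N/∂x = -8x^3 + 6xy^2 + 12x^3y^2; equal, so the equation is exact.
Integrate M with respect to x (treating y as constant): ∫M dx = -2x^4y + x^2y^3 + x^4y^3 + h(y).
Differentiate w.r.t. y and set equal to N: all terms match, so h'(y) = 0 and h is a constant absorbed into C.
General solution: -2x^4y + x^2y^3 + x^4y^3 = C.


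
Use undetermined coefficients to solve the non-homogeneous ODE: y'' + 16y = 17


Homogeneous part: r² + 16 = 0 ⇒ r = ±4i, so y_h = C₁cos(4x) + C₂sin(4x).
Try constant y_p = A; plug in: 16A = 17 ⇒ A = 17/16.
General solution: y = C₁cos(4x) + C₂sin(4x) + 17/16.


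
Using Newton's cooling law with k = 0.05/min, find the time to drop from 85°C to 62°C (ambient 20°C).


From T(t) = T_a + (T₀ - T_a)e^(-kt), set T(t) = 62:
(62 - 20) / (85 - 20) = e^(-0.05t), so t = -ln(0.646)/0.05 ≈ 8.7 minutes.


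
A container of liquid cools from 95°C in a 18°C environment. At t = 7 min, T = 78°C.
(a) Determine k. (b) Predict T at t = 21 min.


Newton's law: T(t) = T_a + (T₀ - T_a)e^(-kt).
(a) Use T(7) = 78: (78 - 18)/(95 - 18) = e^(-k·7), so k = -ln(0.779)/7 ≈ 0.0356.
(b) Apply k to t = 21: T(21) = 18 + (77)e^(-0.748) ≈ 54.4°C.


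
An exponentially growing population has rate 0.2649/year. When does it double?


Exponential growth: P(t) = P₀ e^(0.2649t). Set P(t)/P₀ = 2: e^(0.2649t) = 2.
Solve: t = ln(2)/0.2649 ≈ 2.62 years.


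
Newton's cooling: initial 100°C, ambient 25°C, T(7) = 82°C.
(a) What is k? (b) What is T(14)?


Newton's law: T(t) = T_a + (T₀ - T_a)e^(-kt).
(a) Use T(7) = 82: (82 - 25)/(100 - 25) = e^(-k·7), so k = -ln(0.760)/7 ≈ 0.0392.
(b) Apply k to t = 14: T(14) = 25 + (75)e^(-0.549) ≈ 68.3°C.


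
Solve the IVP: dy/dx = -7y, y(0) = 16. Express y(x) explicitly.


General solution of y' = -7y is y = Ce^(-7x).
Apply y(0) = 16: C = 16.
Particular solution: y = 16e^(-7x).


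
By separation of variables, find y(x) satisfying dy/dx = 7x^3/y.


Separate variables: y dy = 7x^3 dx.
Integrate both sides: y²/2 = (7/4)x^4 + C₀.
Multiply by 2: y² = (7/2)x^4 + C.


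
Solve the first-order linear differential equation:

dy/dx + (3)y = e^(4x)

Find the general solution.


P(x) = 3 ⇒ μ = e^(3x).
(μ y)' = e^(7x) ⇒ μ y = e^(7x)/7 + C.
Divide by μ: y = (1/7)e^(4x) + Ce^(-3x).


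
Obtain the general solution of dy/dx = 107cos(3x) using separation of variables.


g(y) = 1, so integrate directly: y = ∫ 107cos(3x) dx = (107/3)sin(3x) + C.


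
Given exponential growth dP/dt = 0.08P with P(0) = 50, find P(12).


The ODE dP/dt = 0.08P has solution P(t) = P(0)e^(0.08t).
Substitute P(0) = 50 and t = 12: P(12) = 50 e^(0.96) ≈ 131.


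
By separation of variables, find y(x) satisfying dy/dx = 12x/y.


Separate variables: y dy = 12x dx.
Integrate both sides: y²/2 = 6x^2 + C₀.
Multiply by 2: y² = 12x^2 + C.


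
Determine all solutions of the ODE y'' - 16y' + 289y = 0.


Characteristic equation: r² - 16r + 289 = 0.
Discriminant is negative; roots r = 8 ± 15i (complex conjugate pair).
General solution uses e^(α x)(C₁ cos(β x) + C₂ sin(β x)): y = e^(8x)(C₁cos(15x) + C₂sin(15x)).


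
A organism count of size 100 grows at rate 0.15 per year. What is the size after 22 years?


The ODE dP/dt = 0.15P has solution P(t) = P(0)e^(0.15t).
Substitute P(0) = 100 and t = 22: P(22) = 100 e^(3.30) ≈ 2711.


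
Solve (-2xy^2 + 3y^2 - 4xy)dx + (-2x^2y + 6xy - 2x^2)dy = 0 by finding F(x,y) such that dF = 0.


Check exactness: ∂M/∂y = -4xy + 6y - 4x and ∂N/∂x = -4xy + 6y - 4x; equal, so the equation is exact.
Integrate M with respect to x (treating y as constant): ∫M dx = -x^2y^2 + 3xy^2 - 2x^2y + h(y).
Differentiate w.r.t. y and set equal to N: all terms match, so h'(y) = 0 and h is a constant absorbed into C.
General solution: -x^2y^2 + 3xy^2 - 2x^2y = C.


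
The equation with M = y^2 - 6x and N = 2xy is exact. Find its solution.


Check exactness: ∂M/∂y = 2y and ∂N/∂x = 2y; equal, so the equation is exact.
Integrate M with respect to x (treating y as constant): ∫M dx = xy^2 - 3x^2 + h(y).
Differentiate w.r.t. y and set equal to N: all terms match, so h'(y) = 0 and h is a constant absorbed into C.
General solution: xy^2 - 3x^2 = C.


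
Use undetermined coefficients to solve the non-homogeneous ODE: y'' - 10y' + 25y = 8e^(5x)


Characteristic polynomial (r - 5)² = 0; repeated root r = 5.
y_h = (C₁ + C₂x)e^(5x). Forcing matches the repeated root (resonance), so try y_p = Ax² e^(5x).
Substitute and solve for A: 2A = 8, so A = 4.
General solution: y = (C₁ + C₂x + 4x²)e^(5x).


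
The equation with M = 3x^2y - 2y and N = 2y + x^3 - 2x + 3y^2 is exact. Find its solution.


Check exactness: ∂M/∂y = 3x^2 - 2 and ∂N/∂x = 3x^2 - 2; equal, so the equation is exact.
Integrate M with respect to x (treating y as constant): ∫M dx = x^3y - 2xy + h(y).
Differentiate w.r.t. y and set equal to N: the x-dependent terms already match, leaving h'(y) = 2y + 3y^2. Integrate: h(y) = y^2 + y^3.
So F(x,y) = y^2 + x^3y - 2xy + y^3.
General solution: y^2 + x^3y - 2xy + y^3 = C.


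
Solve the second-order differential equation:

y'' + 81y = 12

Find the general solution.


Homogeneous part: r² + 81 = 0 ⇒ r = ±9i, so y_h = C₁cos(9x) + C₂sin(9x).
Try constant y_p = A; plug in: 81A = 12 ⇒ A = 4/27.
General solution: y = C₁cos(9x) + C₂sin(9x) + 4/27.


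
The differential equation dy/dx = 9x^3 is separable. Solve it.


Integrate both sides with respect to x: y = ∫ 9x^3 dx = (9/4)x^4 + C.


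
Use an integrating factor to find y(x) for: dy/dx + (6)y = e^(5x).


P(x) = 6 ⇒ μ = e^(6x).
(μ y)' = e^(11x) ⇒ μ y = e^(11x)/11 + C.
Divide by μ: y = (1/11)e^(5x) + Ce^(-6x).


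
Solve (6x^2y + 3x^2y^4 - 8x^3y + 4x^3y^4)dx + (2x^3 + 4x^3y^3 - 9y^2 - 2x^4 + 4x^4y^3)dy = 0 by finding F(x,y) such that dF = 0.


Check exactness: ∂M/∂y = 6x^2 + 12x^2y^3 - 8x^3 + 16x^3y^3 and ∂N/∂x = 6x^2 + 12x^2y^3 - 8x^3 + 16x^3y^3; equal, so the equation is exact.
Integrate M with respect to x (treating y as constant): ∫M dx = 2x^3y + x^3y^4 - 2x^4y + x^4y^4 + h(y).
Differentiate w.r.t. y and set equal to N: the x-dependent terms already match, leaving h'(y) = -9y^2. Integrate: h(y) = -3y^3.
So F(x,y) = 2x^3y + x^3y^4 - 3y^3 - 2x^4y + x^4y^4.
General solution: 2x^3y + x^3y^4 - 3y^3 - 2x^4y + x^4y^4 = C.


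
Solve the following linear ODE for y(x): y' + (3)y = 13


P(x) = 3, Q(x) = 13; integrating factor μ = e^(3x).
(μ y)' = 13e^(3x) ⇒ μ y = (13/3)e^(3x) + C.
Divide by μ: y = 13/3 + Ce^(-3x).


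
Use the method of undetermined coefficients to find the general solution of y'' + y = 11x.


Homogeneous: r² + 1 = 0 ⇒ r = ±1i, y_h = C₁cos(x) + C₂sin(x).
Polynomial forcing; try y_p = Ax + B. Then y_p'' + 1 y_p = 1(Ax + B) = 11x, so B = 0 and A = 11.
General solution: y = C₁cos(x) + C₂sin(x) + 11x.


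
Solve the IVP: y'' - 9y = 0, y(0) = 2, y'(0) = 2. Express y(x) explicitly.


Characteristic roots of r² - 9 = 0 are -3, 3.
General solution y = c₁ e^(-3x) + c₂ e^(3x).
Apply y(0) = 2: c₁ + c₂ = 2. Apply y'(0) = 2: -3 c₁ + 3 c₂ = 2.
Solve: c₁ = 2/3, c₂ = 4/3.
Particular solution: y = (2/3)e^(-3x) + (4/3)e^(3x).


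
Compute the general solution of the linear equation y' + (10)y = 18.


P(x) = 10, Q(x) = 18; integrating factor μ = e^(10x).
(μ y)' = 18e^(10x) ⇒ μ y = (9/5)e^(10x) + C.
Divide by μ: y = 9/5 + Ce^(-10x).


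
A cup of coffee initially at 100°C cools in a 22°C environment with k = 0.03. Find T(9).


Newton's law: dT/dt = -k(T - T_a) has solution T(t) = T_a + (T₀ - T_a)e^(-kt).
Plug in T_a = 22, T₀ = 100, k = 0.03, t = 9: T(9) = 22 + (78)e^(-0.27) ≈ 81.5°C.


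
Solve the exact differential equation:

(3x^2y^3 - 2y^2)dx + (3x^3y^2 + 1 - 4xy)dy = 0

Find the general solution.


Check exactness: ∂M/∂y = 9x^2y^2 - 4y and ∂N/∂x = 9x^2y^2 - 4y; equal, so the equation is exact.
Integrate M with respect to x (treating y as constant): ∫M dx = x^3y^3 - 2xy^2 + h(y).
Differentiate w.r.t. y and set equal to N: the x-dependent terms already match, leaving h'(y) = 1. Integrate: h(y) = y.
So F(x,y) = x^3y^3 + y - 2xy^2.
General solution: x^3y^3 + y - 2xy^2 = C.


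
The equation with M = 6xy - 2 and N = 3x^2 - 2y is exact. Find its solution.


Check exactness: ∂M/∂y = 6x and ∂N/∂x = 6x; equal, so the equation is exact.
Integrate M with respect to x (treating y as constant): ∫M dx = 3x^2y - 2x + h(y).
Differentiate w.r.t. y and set equal to N: the x-dependent terms already match, leaving h'(y) = -2y. Integrate: h(y) = -y^2.
So F(x,y) = 3x^2y - y^2 - 2x.
General solution: 3x^2y - y^2 - 2x = C.


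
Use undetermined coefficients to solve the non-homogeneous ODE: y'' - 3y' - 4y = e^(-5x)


Characteristic roots of r² - 3r - 4 = 0 are 4, -1.
y_h = C₁e^(4x) + C₂e^(-x).
Forcing exponent -5 is not a characteristic root; try y_p = Ae^(-5x).
Substitute: A·(25 + (-3)·-5 + (-4)) = A·36 = 1, so A = 1/36.
General solution: y = C₁e^(4x) + C₂e^(-x) + (1/36)e^(-5x).


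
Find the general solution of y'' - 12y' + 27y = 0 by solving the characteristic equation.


Characteristic equation: r² - 12r + 27 = 0.
Factor: (r - 3)(r - 9) = 0 ⇒ r = 3, 9 (distinct real).
General solution: y = C₁e^(3x) + C₂e^(9x).


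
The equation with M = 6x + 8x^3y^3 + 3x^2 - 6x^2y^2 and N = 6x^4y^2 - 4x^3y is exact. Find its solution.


Check exactness: ∂M/∂y = 24x^3y^2 - 12x^2y and ∂N/∂x = 24x^3y^2 - 12x^2y; equal, so the equation is exact.
Integrate M with respect to x (treating y as constant): ∫M dx = 3x^2 + 2x^4y^3 + x^3 - 2x^3y^2 + h(y).
Differentiate w.r.t. y and set equal to N: all terms match, so h'(y) = 0 and h is a constant absorbed into C.
General solution: 3x^2 + 2x^4y^3 + x^3 - 2x^3y^2 = C.


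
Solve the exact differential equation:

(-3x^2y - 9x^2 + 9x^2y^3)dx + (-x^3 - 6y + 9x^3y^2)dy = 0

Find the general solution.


Check exactness: ∂M/∂y = -3x^2 + 27x^2y^2 and ∂N/∂x = -3x^2 + 27x^2y^2; equal, so the equation is exact.
Integrate M with respect to x (treating y as constant): ∫M dx = -x^3y - 3x^3 + 3x^3y^3 + h(y).
Differentiate w.r.t. y and set equal to N: the x-dependent terms already match, leaving h'(y) = -6y. Integrate: h(y) = -3y^2.
So F(x,y) = -x^3y - 3y^2 - 3x^3 + 3x^3y^3.
General solution: -x^3y - 3y^2 - 3x^3 + 3x^3y^3 = C.


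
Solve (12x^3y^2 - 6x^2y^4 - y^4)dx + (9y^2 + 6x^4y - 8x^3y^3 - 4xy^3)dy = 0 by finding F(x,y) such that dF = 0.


Check exactness: ∂M/∂y = 24x^3y - 24x^2y^3 - 4y^3 and ∂N/∂x = 24x^3y - 24x^2y^3 - 4y^3; equal, so the equation is exact.
Integrate M with respect to x (treating y as constant): ∫M dx = 3x^4y^2 - 2x^3y^4 - xy^4 + h(y).
Differentiate w.r.t. y and set equal to N: the x-dependent terms already match, leaving h'(y) = 9y^2. Integrate: h(y) = 3y^3.
So F(x,y) = 3y^3 + 3x^4y^2 - 2x^3y^4 - xy^4.
General solution: 3y^3 + 3x^4y^2 - 2x^3y^4 - xy^4 = C.


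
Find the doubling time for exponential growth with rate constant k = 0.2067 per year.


Exponential growth: P(t) = P₀ e^(0.2067t). Set P(t)/P₀ = 2: e^(0.2067t) = 2.
Solve: t = ln(2)/0.2067 ≈ 3.35 years.


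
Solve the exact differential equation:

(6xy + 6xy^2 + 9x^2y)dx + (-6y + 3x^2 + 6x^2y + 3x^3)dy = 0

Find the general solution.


Check exactness: ∂M/∂y = 6x + 12xy + 9x^2 and ∂N/∂x = 6x + 12xy + 9x^2; equal, so the equation is exact.
Integrate M with respect to x (treating y as constant): ∫M dx = 3x^2y + 3x^2y^2 + 3x^3y + h(y).
Differentiate w.r.t. y and set equal to N: the x-dependent terms already match, leaving h'(y) = -6y. Integrate: h(y) = -3y^2.
So F(x,y) = -3y^2 + 3x^2y + 3x^2y^2 + 3x^3y.
General solution: -3y^2 + 3x^2y + 3x^2y^2 + 3x^3y = C.


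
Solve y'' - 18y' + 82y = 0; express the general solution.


Characteristic equation: r² - 18r + 82 = 0.
Discriminant is negative; roots r = 9 ± 1i (complex conjugate pair).
General solution uses e^(α x)(C₁ cos(β x) + C₂ sin(β x)): y = e^(9x)(C₁cos(x) + C₂sin(x)).


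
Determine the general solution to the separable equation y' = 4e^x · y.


Separate variables: dy/y = 4e^x dx.
Integrate: ln|y| = 4e^x + C₀.
Exponentiate: y = Ce^(4e^x).


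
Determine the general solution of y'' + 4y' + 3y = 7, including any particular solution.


Characteristic roots of r² + 4r + 3 = 0 are -1, -3.
y_h = C₁e^(-x) + C₂e^(-3x).
Constant forcing; try y_p = A. Then 3A = 7 ⇒ A = 7/3.
General solution: y = C₁e^(-x) + C₂e^(-3x) + 7/3.


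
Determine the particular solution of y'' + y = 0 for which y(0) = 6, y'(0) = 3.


Characteristic roots of r² + 1 = 0 are ±1i, so y = C₁cos(x) + C₂sin(x).
Apply y(0) = 6: C₁ = 6. Differentiate and apply y'(0) = 3: 1·C₂ = 3, so C₂ = 3.
Particular solution: y = 6cos(x) + 3sin(x).


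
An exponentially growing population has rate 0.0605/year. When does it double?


Exponential growth: P(t) = P₀ e^(0.0605t). Set P(t)/P₀ = 2: e^(0.0605t) = 2.
Solve: t = ln(2)/0.0605 ≈ 11.46 years.


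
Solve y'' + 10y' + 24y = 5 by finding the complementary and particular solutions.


Characteristic roots of r² + 10r + 24 = 0 are -4, -6.
y_h = C₁e^(-4x) + C₂e^(-6x).
Constant forcing; try y_p = A. Then 24A = 5 ⇒ A = 5/24.
General solution: y = C₁e^(-4x) + C₂e^(-6x) + 5/24.


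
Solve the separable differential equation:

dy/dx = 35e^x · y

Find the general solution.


Separate variables: dy/y = 35e^x dx.
Integrate: ln|y| = 35e^x + C₀.
Exponentiate: y = Ce^(35e^x).


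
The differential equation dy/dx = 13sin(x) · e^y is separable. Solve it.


Separate: e^(-y) dy = 13sin(x) dx.
Integrate: -e^(-y) = -13cos(x) + C₀.
Rearrange: e^(-y) = 13cos(x) + C.


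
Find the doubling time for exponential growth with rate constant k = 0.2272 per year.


Exponential growth: P(t) = P₀ e^(0.2272t). Set P(t)/P₀ = 2: e^(0.2272t) = 2.
Solve: t = ln(2)/0.2272 ≈ 3.05 years.


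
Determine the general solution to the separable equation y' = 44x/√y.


Separate: √y dy = 44x dx.
Integrate: (2/3)y^(3/2) = 22x² + C.


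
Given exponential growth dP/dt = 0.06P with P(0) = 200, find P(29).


The ODE dP/dt = 0.06P has solution P(t) = P(0)e^(0.06t).
Substitute P(0) = 200 and t = 29: P(29) = 200 e^(1.74) ≈ 1139.
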